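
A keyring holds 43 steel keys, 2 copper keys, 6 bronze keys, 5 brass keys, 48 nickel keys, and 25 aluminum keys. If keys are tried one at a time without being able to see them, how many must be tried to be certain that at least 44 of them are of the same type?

In the worst case we take at most 43 of each type, but all 2 copper, all 6 bronze, all 5 brass, and all 25 aluminum (fewer than 43), giving 43 + 2 + 6 + 5 + 43 + 25 = 124.
One more key then forces some type to 44, so 124 + 1 = 125.

125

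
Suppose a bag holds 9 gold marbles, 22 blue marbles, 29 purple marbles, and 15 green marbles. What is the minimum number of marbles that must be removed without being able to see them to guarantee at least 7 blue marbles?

The worst case draws every non-blue marble first: 9 + 29 + 15 = 53.
The next 7 draws are then forced to be blue, giving 53 + 7 = 60.

60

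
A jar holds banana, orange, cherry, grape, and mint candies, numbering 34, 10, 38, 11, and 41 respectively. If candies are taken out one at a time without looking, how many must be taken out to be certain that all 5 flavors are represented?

125

The hardest flavor to obtain is orange: we could draw every other candy first — 134 − 10 = 124 candies — without a single orange one.
The next draw must be orange, so 124 + 1 = 125.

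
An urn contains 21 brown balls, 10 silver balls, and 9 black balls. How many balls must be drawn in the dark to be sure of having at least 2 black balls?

33

To avoid black balls as long as possible, exhaust the other 2 colors first.
The worst case draws every non-black ball first: 21 + 10 = 31.
The next 2 draws are then forced to be black, giving 31 + 2 = 33.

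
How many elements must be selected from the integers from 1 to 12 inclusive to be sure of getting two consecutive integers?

Partition {1, …, 12} into 6 pairs: {1,2}, {3,4}, …, {11,12}.
Choosing 6 integers — say the 6 even numbers 2, 4, …, 12 — takes one from each pair and avoids the property.
Choosing 7 forces two into the same pair by pigeonhole, and those are consecutive. So 7.

7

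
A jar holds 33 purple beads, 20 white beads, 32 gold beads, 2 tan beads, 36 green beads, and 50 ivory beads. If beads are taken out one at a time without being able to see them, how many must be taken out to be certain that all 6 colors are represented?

The hardest color to obtain is tan: we could draw every other bead first — 173 − 2 = 171 beads — without a single tan one.
The next draw must be tan, so 171 + 1 = 172.

172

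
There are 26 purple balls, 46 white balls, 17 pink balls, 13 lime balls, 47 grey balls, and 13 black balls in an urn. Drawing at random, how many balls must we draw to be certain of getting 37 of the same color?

In the worst case we take at most 36 of each color, but all 26 purple, all 17 pink, all 13 lime, and all 13 black (fewer than 36), giving 26 + 36 + 17 + 13 + 36 + 13 = 141.
One more ball then forces some color to 37, so 141 + 1 = 142.

142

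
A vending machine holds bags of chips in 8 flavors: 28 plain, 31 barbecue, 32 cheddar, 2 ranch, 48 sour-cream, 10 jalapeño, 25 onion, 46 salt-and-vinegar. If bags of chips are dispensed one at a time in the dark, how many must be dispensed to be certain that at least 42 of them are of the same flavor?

Treat the 8 flavors as pigeonholes.
In the worst case we take at most 41 of each flavor, but all 28 plain, all 31 barbecue, all 32 cheddar, all 2 ranch, all 10 jalapeño, and all 25 onion (fewer than 41), giving 28 + 31 + 32 + 2 + 41 + 10 + 25 + 41 = 210.
One more bag of chips then forces some flavor to 42, so 210 + 1 = 211.

211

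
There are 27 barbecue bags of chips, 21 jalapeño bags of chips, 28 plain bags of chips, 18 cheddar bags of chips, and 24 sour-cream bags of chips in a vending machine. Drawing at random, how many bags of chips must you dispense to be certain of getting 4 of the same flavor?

16

The worst case takes 3 bags of chips of each flavor without reaching 4 of any: 5 × 3 = 15.
The next bag of chips must bring some flavor to 4, so 15 + 1 = 16.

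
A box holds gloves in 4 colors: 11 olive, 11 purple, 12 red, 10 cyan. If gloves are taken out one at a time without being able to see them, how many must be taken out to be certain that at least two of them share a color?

5

Treat the 4 colors as pigeonholes.
The worst case takes 1 glove of each color without reaching 2 of any: 4 × 1 = 4.
The next glove must bring some color to 2, so 4 + 1 = 5.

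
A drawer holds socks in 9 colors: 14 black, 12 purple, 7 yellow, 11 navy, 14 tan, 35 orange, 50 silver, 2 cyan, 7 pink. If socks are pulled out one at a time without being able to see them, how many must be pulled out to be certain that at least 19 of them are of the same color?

104

In the worst case we take at most 18 of each color, but all 14 black, all 12 purple, all 7 yellow, all 11 navy, all 14 tan, all 2 cyan, and all 7 pink (fewer than 18), giving 14 + 12 + 7 + 11 + 14 + 18 + 18 + 2 + 7 = 103.
One more sock then forces some color to 19, so 103 + 1 = 104.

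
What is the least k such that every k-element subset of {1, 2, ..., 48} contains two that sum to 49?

Partition {1, …, 48} into 24 pairs: {1,48}, {2,47}, …, {24,25}.
Choosing 24 integers — say the integers 1 through 24 — takes one from each pair and avoids the property.
Choosing 25 forces two into the same pair by pigeonhole, and those sum to 49. So 25.

25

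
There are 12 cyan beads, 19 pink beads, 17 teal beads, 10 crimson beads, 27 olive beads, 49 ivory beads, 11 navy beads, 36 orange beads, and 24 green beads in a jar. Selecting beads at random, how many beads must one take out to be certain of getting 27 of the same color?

172

Treat the 9 colors as pigeonholes.
In the worst case we take at most 26 of each color, but all 12 cyan, all 19 pink, all 17 teal, all 10 crimson, all 11 navy, and all 24 green (fewer than 26), giving 12 + 19 + 17 + 10 + 26 + 26 + 11 + 26 + 24 = 171.
One more bead then forces some color to 27, so 171 + 1 = 172.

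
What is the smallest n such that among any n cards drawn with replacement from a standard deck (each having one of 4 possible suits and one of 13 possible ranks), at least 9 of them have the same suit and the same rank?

There are 4 × 13 = 52 (suit, rank) combinations acting as pigeonholes.
With 52 × 8 = 416 cards drawn with replacement from a standard deck we could place exactly 8 in each, with no (suit, rank) pair reaching 9.
One more forces some (suit, rank) pair to hold 9, so 416 + 1 = 417.

417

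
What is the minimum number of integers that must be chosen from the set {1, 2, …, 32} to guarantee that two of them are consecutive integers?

Partition {1, …, 32} into 16 pairs: {1,2}, {3,4}, …, {31,32}.
Choosing 16 integers — say the 16 even numbers 2, 4, …, 32 — takes one from each pair and avoids the property.
Choosing 17 forces two into the same pair by pigeonhole, and those are consecutive. So 17.

17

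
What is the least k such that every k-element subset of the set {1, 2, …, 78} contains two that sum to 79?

40

Partition {1, …, 78} into 39 pairs: {1,78}, {2,77}, …, {39,40}.
Choosing 39 integers — say the integers 1 through 39 — takes one from each pair and avoids the property.
Choosing 40 forces two into the same pair by pigeonhole, and those sum to 79. So 40.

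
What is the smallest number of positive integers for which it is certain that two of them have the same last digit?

11

There are 10 possible last digits acting as pigeonholes.
With 10 positive integers we could place one in each, avoiding any repeat.
One more forces some class to hold 2, so 10 + 1 = 11.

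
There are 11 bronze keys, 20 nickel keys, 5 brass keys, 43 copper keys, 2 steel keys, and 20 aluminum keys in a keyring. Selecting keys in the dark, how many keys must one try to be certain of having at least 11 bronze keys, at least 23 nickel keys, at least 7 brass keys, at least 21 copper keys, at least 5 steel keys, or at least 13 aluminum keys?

The worst case stops just short of every target: 10 bronze, all 20 nickel, all 5 brass, 20 copper, all 2 steel, 12 aluminum — 10 + 20 + 5 + 20 + 2 + 12 = 69 keys.
One more key must push some type to its target, so 69 + 1 = 70.

70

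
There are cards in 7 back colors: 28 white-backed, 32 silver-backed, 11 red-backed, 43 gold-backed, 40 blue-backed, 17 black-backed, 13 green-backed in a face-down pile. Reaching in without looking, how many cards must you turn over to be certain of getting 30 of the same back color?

Treat the 7 back colors as pigeonholes.
In the worst case we take at most 29 of each back color, but all 28 white-backed, all 11 red-backed, all 17 black-backed, and all 13 green-backed (fewer than 29), giving 28 + 29 + 11 + 29 + 29 + 17 + 13 = 156.
One more card then forces some back color to 30, so 156 + 1 = 157.

157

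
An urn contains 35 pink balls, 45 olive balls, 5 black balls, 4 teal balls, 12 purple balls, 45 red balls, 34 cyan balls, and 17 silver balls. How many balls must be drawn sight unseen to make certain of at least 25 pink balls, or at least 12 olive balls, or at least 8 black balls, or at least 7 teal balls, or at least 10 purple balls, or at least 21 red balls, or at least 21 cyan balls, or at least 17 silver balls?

Each of the 8 colors has its own threshold; avoid all of them simultaneously.
The worst case stops just short of every target: 24 pink, 11 olive, all 5 black, all 4 teal, 9 purple, 20 red, 20 cyan, 16 silver — 24 + 11 + 5 + 4 + 9 + 20 + 20 + 16 = 109 balls.
One more ball must push some color to its target, so 109 + 1 = 110.

110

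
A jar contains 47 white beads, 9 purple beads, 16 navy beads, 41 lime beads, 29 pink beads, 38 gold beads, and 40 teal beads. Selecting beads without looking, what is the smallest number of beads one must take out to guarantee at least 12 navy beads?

216

The worst case draws every non-navy bead first: 47 + 9 + 41 + 29 + 38 + 40 = 204.
The next 12 draws are then forced to be navy, giving 204 + 12 = 216.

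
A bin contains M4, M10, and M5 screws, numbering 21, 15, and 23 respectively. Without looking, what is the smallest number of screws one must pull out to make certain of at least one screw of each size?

45

The hardest size to obtain is M10: we could draw every other screw first — 59 − 15 = 44 screws — without a single M10 one.
The next draw must be M10, so 44 + 1 = 45.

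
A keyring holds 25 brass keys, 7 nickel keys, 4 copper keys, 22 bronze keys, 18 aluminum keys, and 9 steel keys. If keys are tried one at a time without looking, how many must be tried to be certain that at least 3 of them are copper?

The worst case draws every non-copper key first: 25 + 7 + 22 + 18 + 9 = 81.
The next 3 draws are then forced to be copper, giving 81 + 3 = 84.

84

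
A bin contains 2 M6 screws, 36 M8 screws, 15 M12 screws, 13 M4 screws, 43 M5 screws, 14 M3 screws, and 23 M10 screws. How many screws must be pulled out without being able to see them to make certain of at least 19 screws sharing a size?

In the worst case we take at most 18 of each size, but all 2 M6, all 15 M12, all 13 M4, and all 14 M3 (fewer than 18), giving 2 + 18 + 15 + 13 + 18 + 14 + 18 = 98.
One more screw then forces some size to 19, so 98 + 1 = 99.

99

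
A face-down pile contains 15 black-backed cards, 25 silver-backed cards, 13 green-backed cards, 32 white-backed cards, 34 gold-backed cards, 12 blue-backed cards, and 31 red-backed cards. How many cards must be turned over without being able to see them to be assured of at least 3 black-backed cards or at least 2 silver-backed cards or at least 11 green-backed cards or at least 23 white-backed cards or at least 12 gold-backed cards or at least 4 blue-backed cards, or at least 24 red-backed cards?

73

Each of the 7 back colors has its own threshold; avoid all of them simultaneously.
The worst case stops just short of every target: 2 black-backed, 1 silver-backed, 10 green-backed, 22 white-backed, 11 gold-backed, 3 blue-backed, 23 red-backed — 2 + 1 + 10 + 22 + 11 + 3 + 23 = 72 cards.
One more card must push some back color to its target, so 72 + 1 = 73.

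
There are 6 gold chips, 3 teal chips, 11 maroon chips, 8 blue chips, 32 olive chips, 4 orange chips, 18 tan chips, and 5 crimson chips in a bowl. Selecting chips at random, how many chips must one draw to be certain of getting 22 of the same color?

77

Treat the 8 colors as pigeonholes.
In the worst case we take at most 21 of each color, but all 6 gold, all 3 teal, all 11 maroon, all 8 blue, all 4 orange, all 18 tan, and all 5 crimson (fewer than 21), giving 6 + 3 + 11 + 8 + 21 + 4 + 18 + 5 = 76.
One more chip then forces some color to 22, so 76 + 1 = 77.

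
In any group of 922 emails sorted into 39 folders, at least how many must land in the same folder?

24

If each of the 39 folders held at most 23, the total would be at most 39 × 23 = 897 < 922, a contradiction.
So at least one holds ⌈922/39⌉ = 24.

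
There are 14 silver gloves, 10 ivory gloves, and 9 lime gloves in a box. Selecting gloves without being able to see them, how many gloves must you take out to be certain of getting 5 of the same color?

Treat the 3 colors as pigeonholes.
The worst case takes 4 gloves of each color without reaching 5 of any: 3 × 4 = 12.
The next glove must bring some color to 5, so 12 + 1 = 13.

13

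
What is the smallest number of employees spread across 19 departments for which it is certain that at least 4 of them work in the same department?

There are 19 departments acting as pigeonholes.
With 19 × 3 = 57 employees we could place exactly 3 in each, with no class reaching 4.
One more forces some class to hold 4, so 57 + 1 = 58.

58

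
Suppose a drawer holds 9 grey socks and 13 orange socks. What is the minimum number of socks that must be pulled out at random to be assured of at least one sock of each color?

14

The hardest color to obtain is grey: we could draw every other sock first — 22 − 9 = 13 socks — without a single grey one.
The next draw must be grey, so 13 + 1 = 14.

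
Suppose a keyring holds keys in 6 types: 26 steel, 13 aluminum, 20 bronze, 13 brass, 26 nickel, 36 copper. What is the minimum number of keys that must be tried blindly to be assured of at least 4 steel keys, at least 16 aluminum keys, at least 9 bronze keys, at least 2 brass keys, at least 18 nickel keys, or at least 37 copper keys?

79

Each of the 6 types has its own threshold; avoid all of them simultaneously.
The worst case stops just short of every target: 3 steel, all 13 aluminum, 8 bronze, 1 brass, 17 nickel, 36 copper — 3 + 13 + 8 + 1 + 17 + 36 = 78 keys.
One more key must push some type to its target, so 78 + 1 = 79.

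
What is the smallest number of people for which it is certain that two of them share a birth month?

13

There are 12 months of the year acting as pigeonholes.
With 12 people we could place one in each, avoiding any repeat.
One more forces some class to hold 2, so 12 + 1 = 13.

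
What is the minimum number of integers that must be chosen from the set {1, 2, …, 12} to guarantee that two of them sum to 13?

7

Partition {1, …, 12} into 6 pairs: {1,12}, {2,11}, …, {6,7}.
Choosing 6 integers — say the integers 1 through 6 — takes one from each pair and avoids the property.
Choosing 7 forces two into the same pair by pigeonhole, and those sum to 13. So 7.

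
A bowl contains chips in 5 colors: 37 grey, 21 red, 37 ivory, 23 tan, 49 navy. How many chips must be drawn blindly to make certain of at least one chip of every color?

The hardest color to obtain is red: we could draw every other chip first — 167 − 21 = 146 chips — without a single red one.
The next draw must be red, so 146 + 1 = 147.

147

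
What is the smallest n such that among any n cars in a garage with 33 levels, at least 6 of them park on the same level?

166

There are 33 levels acting as pigeonholes.
With 33 × 5 = 165 cars we could place exactly 5 in each, with no class reaching 6.
One more forces some class to hold 6, so 165 + 1 = 166.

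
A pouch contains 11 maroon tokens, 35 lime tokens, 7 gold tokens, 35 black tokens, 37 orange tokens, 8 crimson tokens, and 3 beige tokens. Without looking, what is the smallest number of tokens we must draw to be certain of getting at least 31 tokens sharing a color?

Treat the 7 colors as pigeonholes.
In the worst case we take at most 30 of each color, but all 11 maroon, all 7 gold, all 8 crimson, and all 3 beige (fewer than 30), giving 11 + 30 + 7 + 30 + 30 + 8 + 3 = 119.
One more token then forces some color to 31, so 119 + 1 = 120.

120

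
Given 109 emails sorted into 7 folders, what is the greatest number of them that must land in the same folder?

The 109 emails fall into 7 folders.
If each of the 7 folders held at most 15, the total would be at most 7 × 15 = 105 < 109, a contradiction.
So at least one holds ⌈109/7⌉ = 16.

16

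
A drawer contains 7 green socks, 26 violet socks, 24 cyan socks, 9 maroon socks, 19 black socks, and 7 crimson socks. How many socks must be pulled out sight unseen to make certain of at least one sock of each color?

The hardest color to obtain is green: we could draw every other sock first — 92 − 7 = 85 socks — without a single green one.
The next draw must be green, so 85 + 1 = 86.

86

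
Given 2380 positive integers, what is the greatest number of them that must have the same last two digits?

If each of the 100 possible two-digit endings held at most 23, the total would be at most 100 × 23 = 2300 < 2380, a contradiction.
So at least one holds ⌈2380/100⌉ = 24.

24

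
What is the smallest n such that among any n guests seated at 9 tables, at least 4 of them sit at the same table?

28

There are 9 tables acting as pigeonholes.
With 9 × 3 = 27 guests we could place exactly 3 in each, with no class reaching 4.
One more forces some class to hold 4, so 27 + 1 = 28.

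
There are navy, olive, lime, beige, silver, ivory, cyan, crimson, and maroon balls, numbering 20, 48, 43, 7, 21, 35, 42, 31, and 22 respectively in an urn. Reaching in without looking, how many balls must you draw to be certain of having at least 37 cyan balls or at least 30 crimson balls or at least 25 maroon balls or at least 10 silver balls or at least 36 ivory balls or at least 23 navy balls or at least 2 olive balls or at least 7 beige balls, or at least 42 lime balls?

200

The worst case stops just short of every target: all 20 navy, 1 olive, 41 lime, 6 beige, 9 silver, 35 ivory, 36 cyan, 29 crimson, all 22 maroon — 20 + 1 + 41 + 6 + 9 + 35 + 36 + 29 + 22 = 199 balls.
One more ball must push some color to its target, so 199 + 1 = 200.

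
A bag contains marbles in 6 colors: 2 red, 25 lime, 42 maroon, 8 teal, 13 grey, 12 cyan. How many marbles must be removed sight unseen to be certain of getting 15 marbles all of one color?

Treat the 6 colors as pigeonholes.
In the worst case we take at most 14 of each color, but all 2 red, all 8 teal, all 13 grey, and all 12 cyan (fewer than 14), giving 2 + 14 + 14 + 8 + 13 + 12 = 63.
One more marble then forces some color to 15, so 63 + 1 = 64.

64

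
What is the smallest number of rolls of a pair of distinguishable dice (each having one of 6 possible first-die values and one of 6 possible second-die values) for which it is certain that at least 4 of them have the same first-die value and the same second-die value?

109

There are 6 × 6 = 36 (first-die value, second-die value) combinations acting as pigeonholes.
With 36 × 3 = 108 rolls of a pair of distinguishable dice we could place exactly 3 in each, with no (first-die value, second-die value) pair reaching 4.
One more forces some (first-die value, second-die value) pair to hold 4, so 108 + 1 = 109.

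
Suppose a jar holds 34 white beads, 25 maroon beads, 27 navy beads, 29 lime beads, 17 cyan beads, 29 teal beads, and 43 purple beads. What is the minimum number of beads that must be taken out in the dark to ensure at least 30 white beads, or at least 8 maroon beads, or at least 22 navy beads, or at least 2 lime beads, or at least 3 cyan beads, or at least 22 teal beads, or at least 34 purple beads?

The worst case stops just short of every target: 29 white, 7 maroon, 21 navy, 1 lime, 2 cyan, 21 teal, 33 purple — 29 + 7 + 21 + 1 + 2 + 21 + 33 = 114 beads.
One more bead must push some color to its target, so 114 + 1 = 115.

115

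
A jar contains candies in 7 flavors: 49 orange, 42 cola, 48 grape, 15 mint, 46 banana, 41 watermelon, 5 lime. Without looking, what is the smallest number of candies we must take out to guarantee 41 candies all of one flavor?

In the worst case we take at most 40 of each flavor, but all 15 mint and all 5 lime (fewer than 40), giving 40 + 40 + 40 + 15 + 40 + 40 + 5 = 220.
One more candy then forces some flavor to 41, so 220 + 1 = 221.

221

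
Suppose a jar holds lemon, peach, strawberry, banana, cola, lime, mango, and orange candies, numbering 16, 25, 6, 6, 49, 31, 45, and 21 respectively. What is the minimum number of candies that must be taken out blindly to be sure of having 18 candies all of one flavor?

In the worst case we take at most 17 of each flavor, but all 16 lemon, all 6 strawberry, and all 6 banana (fewer than 17), giving 16 + 17 + 6 + 6 + 17 + 17 + 17 + 17 = 113.
One more candy then forces some flavor to 18, so 113 + 1 = 114.

114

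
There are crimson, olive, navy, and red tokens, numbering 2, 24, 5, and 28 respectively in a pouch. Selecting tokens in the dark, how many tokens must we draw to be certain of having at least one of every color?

58

The hardest color to obtain is crimson: we could draw every other token first — 59 − 2 = 57 tokens — without a single crimson one.
The next draw must be crimson, so 57 + 1 = 58.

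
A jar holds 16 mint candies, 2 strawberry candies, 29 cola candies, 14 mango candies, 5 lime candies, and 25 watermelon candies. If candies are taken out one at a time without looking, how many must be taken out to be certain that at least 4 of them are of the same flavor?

Treat the 6 flavors as pigeonholes.
In the worst case we take at most 3 of each flavor, but all 2 strawberry (fewer than 3), giving 3 + 2 + 3 + 3 + 3 + 3 = 17.
One more candy then forces some flavor to 4, so 17 + 1 = 18.

18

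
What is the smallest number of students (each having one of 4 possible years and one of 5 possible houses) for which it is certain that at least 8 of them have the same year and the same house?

There are 4 × 5 = 20 (year, house) combinations acting as pigeonholes.
With 20 × 7 = 140 students we could place exactly 7 in each, with no (year, house) pair reaching 8.
One more forces some (year, house) pair to hold 8, so 140 + 1 = 141.

141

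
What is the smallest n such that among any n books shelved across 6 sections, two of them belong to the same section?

There are 6 sections acting as pigeonholes.
With 6 books we could place one in each, avoiding any repeat.
One more forces some class to hold 2, so 6 + 1 = 7.

7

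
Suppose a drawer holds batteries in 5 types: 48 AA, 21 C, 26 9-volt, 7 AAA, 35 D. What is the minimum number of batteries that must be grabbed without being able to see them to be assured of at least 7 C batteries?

123

The worst case draws every non-C battery first: 48 + 26 + 7 + 35 = 116.
The next 7 draws are then forced to be C, giving 116 + 7 = 123.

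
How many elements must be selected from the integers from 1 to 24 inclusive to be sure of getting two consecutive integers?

13

Partition {1, …, 24} into 12 pairs: {1,2}, {3,4}, …, {23,24}.
Choosing 12 integers — say the 12 even numbers 2, 4, …, 24 — takes one from each pair and avoids the property.
Choosing 13 forces two into the same pair by pigeonhole, and those are consecutive. So 13.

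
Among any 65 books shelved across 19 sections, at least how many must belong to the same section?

4

If each of the 19 sections held at most 3, the total would be at most 19 × 3 = 57 < 65, a contradiction.
So at least one holds ⌈65/19⌉ = 4.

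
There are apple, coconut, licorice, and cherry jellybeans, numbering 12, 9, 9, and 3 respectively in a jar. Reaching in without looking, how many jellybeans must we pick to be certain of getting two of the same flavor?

5

Treat the 4 flavors as pigeonholes.
The worst case takes 1 jellybean of each flavor without reaching 2 of any: 4 × 1 = 4.
The next jellybean must bring some flavor to 2, so 4 + 1 = 5.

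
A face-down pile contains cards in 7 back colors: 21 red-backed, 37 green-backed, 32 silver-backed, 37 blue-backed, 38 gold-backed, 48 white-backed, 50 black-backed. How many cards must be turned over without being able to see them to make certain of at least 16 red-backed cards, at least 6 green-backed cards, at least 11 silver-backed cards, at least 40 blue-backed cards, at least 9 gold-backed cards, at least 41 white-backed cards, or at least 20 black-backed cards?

Each of the 7 back colors has its own threshold; avoid all of them simultaneously.
The worst case stops just short of every target: 15 red-backed, 5 green-backed, 10 silver-backed, all 37 blue-backed, 8 gold-backed, 40 white-backed, 19 black-backed — 15 + 5 + 10 + 37 + 8 + 40 + 19 = 134 cards.
One more card must push some back color to its target, so 134 + 1 = 135.

135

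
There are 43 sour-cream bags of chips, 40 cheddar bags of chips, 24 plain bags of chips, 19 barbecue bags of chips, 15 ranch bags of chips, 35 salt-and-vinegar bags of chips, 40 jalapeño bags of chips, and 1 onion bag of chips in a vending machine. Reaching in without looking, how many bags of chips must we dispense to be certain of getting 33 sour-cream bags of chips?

207

The worst case draws every non-sour-cream bag of chips first: 40 + 24 + 19 + 15 + 35 + 40 + 1 = 174.
The next 33 draws are then forced to be sour-cream, giving 174 + 33 = 207.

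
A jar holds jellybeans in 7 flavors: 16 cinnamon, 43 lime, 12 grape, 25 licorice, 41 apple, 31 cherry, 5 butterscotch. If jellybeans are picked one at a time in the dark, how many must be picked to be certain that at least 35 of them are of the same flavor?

158

Treat the 7 flavors as pigeonholes.
In the worst case we take at most 34 of each flavor, but all 16 cinnamon, all 12 grape, all 25 licorice, all 31 cherry, and all 5 butterscotch (fewer than 34), giving 16 + 34 + 12 + 25 + 34 + 31 + 5 = 157.
One more jellybean then forces some flavor to 35, so 157 + 1 = 158.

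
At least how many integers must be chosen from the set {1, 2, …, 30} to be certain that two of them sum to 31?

Partition {1, …, 30} into 15 pairs: {1,30}, {2,29}, …, {15,16}.
Choosing 15 integers — say the integers 1 through 15 — takes one from each pair and avoids the property.
Choosing 16 forces two into the same pair by pigeonhole, and those sum to 31. So 16.

16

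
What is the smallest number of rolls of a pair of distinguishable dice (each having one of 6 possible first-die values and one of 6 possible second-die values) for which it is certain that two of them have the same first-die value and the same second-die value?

37

There are 6 × 6 = 36 (first-die value, second-die value) combinations acting as pigeonholes.
With 36 rolls of a pair of distinguishable dice we could place one in each, avoiding any repeat.
One more forces some (first-die value, second-die value) pair to hold 2, so 36 + 1 = 37.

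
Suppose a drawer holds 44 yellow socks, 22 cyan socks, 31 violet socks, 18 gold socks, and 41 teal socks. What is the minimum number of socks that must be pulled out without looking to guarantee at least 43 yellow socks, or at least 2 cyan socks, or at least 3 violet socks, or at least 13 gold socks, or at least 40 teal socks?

The worst case stops just short of every target: 42 yellow, 1 cyan, 2 violet, 12 gold, 39 teal — 42 + 1 + 2 + 12 + 39 = 96 socks.
One more sock must push some color to its target, so 96 + 1 = 97.

97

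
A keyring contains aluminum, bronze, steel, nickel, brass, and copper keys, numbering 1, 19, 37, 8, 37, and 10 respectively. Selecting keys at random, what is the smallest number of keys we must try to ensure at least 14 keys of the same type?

59

In the worst case we take at most 13 of each type, but all 1 aluminum, all 8 nickel, and all 10 copper (fewer than 13), giving 1 + 13 + 13 + 8 + 13 + 10 = 58.
One more key then forces some type to 14, so 58 + 1 = 59.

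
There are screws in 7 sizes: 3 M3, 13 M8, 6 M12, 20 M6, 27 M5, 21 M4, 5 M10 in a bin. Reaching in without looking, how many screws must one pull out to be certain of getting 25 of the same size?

In the worst case we take at most 24 of each size, but all 3 M3, all 13 M8, all 6 M12, all 20 M6, all 21 M4, and all 5 M10 (fewer than 24), giving 3 + 13 + 6 + 20 + 24 + 21 + 5 = 92.
One more screw then forces some size to 25, so 92 + 1 = 93.

93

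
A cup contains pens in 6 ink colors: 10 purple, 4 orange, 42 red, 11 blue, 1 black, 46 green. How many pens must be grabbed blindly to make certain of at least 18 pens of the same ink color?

In the worst case we take at most 17 of each ink color, but all 10 purple, all 4 orange, all 11 blue, and all 1 black (fewer than 17), giving 10 + 4 + 17 + 11 + 1 + 17 = 60.
One more pen then forces some ink color to 18, so 60 + 1 = 61.

61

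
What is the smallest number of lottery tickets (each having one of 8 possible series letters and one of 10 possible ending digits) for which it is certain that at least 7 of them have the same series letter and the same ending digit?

There are 8 × 10 = 80 (series letter, ending digit) combinations acting as pigeonholes.
With 80 × 6 = 480 lottery tickets we could place exactly 6 in each, with no (series letter, ending digit) pair reaching 7.
One more forces some (series letter, ending digit) pair to hold 7, so 480 + 1 = 481.

481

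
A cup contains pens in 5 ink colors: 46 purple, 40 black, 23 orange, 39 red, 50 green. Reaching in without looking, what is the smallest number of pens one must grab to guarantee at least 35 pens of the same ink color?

160

In the worst case we take at most 34 of each ink color, but all 23 orange (fewer than 34), giving 34 + 34 + 23 + 34 + 34 = 159.
One more pen then forces some ink color to 35, so 159 + 1 = 160.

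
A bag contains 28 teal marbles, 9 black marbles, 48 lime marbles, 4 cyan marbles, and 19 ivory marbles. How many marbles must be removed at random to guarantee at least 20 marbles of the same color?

Treat the 5 colors as pigeonholes.
In the worst case we take at most 19 of each color, but all 9 black and all 4 cyan (fewer than 19), giving 19 + 9 + 19 + 4 + 19 = 70.
One more marble then forces some color to 20, so 70 + 1 = 71.

71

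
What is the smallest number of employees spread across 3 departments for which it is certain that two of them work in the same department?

There are 3 departments acting as pigeonholes.
With 3 employees we could place one in each, avoiding any repeat.
One more forces some class to hold 2, so 3 + 1 = 4.

4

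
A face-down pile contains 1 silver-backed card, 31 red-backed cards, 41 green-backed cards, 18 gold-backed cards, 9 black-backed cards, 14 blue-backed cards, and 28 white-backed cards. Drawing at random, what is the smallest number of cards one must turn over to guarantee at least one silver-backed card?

The worst case draws every non-silver-backed card first: 31 + 41 + 18 + 9 + 14 + 28 = 141.
The next draw is then forced to be silver-backed, giving 141 + 1 = 142.

142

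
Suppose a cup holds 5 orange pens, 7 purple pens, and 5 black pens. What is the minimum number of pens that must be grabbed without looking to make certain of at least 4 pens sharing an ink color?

Treat the 3 ink colors as pigeonholes.
The worst case takes 3 pens of each ink color without reaching 4 of any: 3 × 3 = 9.
The next pen must bring some ink color to 4, so 9 + 1 = 10.

10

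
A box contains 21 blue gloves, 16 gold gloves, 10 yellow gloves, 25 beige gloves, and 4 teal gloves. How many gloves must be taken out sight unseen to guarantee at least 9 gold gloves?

The worst case draws every non-gold glove first: 21 + 10 + 25 + 4 = 60.
The next 9 draws are then forced to be gold, giving 60 + 9 = 69.

69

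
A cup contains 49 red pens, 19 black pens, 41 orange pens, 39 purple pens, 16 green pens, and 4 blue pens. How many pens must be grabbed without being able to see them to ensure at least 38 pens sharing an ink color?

In the worst case we take at most 37 of each ink color, but all 19 black, all 16 green, and all 4 blue (fewer than 37), giving 37 + 19 + 37 + 37 + 16 + 4 = 150.
One more pen then forces some ink color to 38, so 150 + 1 = 151.

151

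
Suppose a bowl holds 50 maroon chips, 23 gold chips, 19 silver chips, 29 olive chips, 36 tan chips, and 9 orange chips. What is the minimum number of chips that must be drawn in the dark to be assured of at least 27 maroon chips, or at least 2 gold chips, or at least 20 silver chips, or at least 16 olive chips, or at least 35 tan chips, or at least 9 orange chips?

The worst case stops just short of every target: 26 maroon, 1 gold, 19 silver, 15 olive, 34 tan, 8 orange — 26 + 1 + 19 + 15 + 34 + 8 = 103 chips.
One more chip must push some color to its target, so 103 + 1 = 104.

104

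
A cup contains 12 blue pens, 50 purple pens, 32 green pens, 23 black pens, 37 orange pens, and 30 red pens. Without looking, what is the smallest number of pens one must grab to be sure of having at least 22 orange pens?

169

The worst case draws every non-orange pen first: 12 + 50 + 32 + 23 + 30 = 147.
The next 22 draws are then forced to be orange, giving 147 + 22 = 169.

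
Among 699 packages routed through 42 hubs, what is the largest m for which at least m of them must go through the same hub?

The 699 packages fall into 42 hubs.
If each of the 42 hubs held at most 16, the total would be at most 42 × 16 = 672 < 699, a contradiction.
So at least one holds ⌈699/42⌉ = 17.

17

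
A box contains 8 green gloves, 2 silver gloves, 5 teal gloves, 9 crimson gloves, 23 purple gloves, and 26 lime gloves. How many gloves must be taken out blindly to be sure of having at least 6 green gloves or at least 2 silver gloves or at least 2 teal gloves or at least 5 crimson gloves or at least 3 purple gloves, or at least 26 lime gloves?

39

The worst case stops just short of every target: 5 green, 1 silver, 1 teal, 4 crimson, 2 purple, 25 lime — 5 + 1 + 1 + 4 + 2 + 25 = 38 gloves.
One more glove must push some color to its target, so 38 + 1 = 39.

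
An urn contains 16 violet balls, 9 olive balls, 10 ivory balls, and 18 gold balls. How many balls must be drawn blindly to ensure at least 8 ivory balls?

To avoid ivory balls as long as possible, exhaust the other 3 colors first.
The worst case draws every non-ivory ball first: 16 + 9 + 18 = 43.
The next 8 draws are then forced to be ivory, giving 43 + 8 = 51.

51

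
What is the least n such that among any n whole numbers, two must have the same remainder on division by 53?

54

Use the pigeonhole principle on residue classes: two integers differ by a multiple of 53 exactly when they share a remainder mod 53.
There are 53 residue classes mod 53, so 53 integers can all lie in distinct classes.
One more integer must repeat a residue, giving a difference divisible by 53. So n = 53 + 1 = 54.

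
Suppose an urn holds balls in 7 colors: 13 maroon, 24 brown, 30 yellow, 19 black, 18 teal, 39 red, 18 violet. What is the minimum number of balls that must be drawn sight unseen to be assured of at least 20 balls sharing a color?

Treat the 7 colors as pigeonholes.
In the worst case we take at most 19 of each color, but all 13 maroon, all 18 teal, and all 18 violet (fewer than 19), giving 13 + 19 + 19 + 19 + 18 + 19 + 18 = 125.
One more ball then forces some color to 20, so 125 + 1 = 126.

126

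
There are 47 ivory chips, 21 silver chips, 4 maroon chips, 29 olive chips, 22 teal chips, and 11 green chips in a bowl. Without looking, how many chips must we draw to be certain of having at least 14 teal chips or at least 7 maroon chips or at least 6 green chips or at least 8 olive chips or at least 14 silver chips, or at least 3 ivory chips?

Each of the 6 colors has its own threshold; avoid all of them simultaneously.
The worst case stops just short of every target: 2 ivory, 13 silver, all 4 maroon, 7 olive, 13 teal, 5 green — 2 + 13 + 4 + 7 + 13 + 5 = 44 chips.
One more chip must push some color to its target, so 44 + 1 = 45.

45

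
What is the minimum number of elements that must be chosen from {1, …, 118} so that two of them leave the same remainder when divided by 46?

47

Group the integers by remainder mod 46; there are 46 residue classes, each nonempty in this range.
Choosing one from each class (46 integers) avoids any shared remainder.
One more choice must repeat a class, so two differ by a multiple of 46. Hence 46 + 1 = 47.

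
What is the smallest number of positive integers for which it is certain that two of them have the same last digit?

11

There are 10 possible last digits acting as pigeonholes.
With 10 positive integers we could place one in each, avoiding any repeat.
One more forces some class to hold 2, so 10 + 1 = 11.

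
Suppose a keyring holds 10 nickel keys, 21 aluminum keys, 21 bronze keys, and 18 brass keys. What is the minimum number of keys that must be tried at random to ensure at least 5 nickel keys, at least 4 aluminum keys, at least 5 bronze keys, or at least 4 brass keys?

The worst case stops just short of every target: 4 nickel, 3 aluminum, 4 bronze, 3 brass — 4 + 3 + 4 + 3 = 14 keys.
One more key must push some type to its target, so 14 + 1 = 15.

15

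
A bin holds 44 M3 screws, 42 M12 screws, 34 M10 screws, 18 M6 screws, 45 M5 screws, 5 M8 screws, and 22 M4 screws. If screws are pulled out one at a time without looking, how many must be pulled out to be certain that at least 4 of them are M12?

172

To avoid M12 screws as long as possible, exhaust the other 6 sizes first.
The worst case draws every non-M12 screw first: 44 + 34 + 18 + 45 + 5 + 22 = 168.
The next 4 draws are then forced to be M12, giving 168 + 4 = 172.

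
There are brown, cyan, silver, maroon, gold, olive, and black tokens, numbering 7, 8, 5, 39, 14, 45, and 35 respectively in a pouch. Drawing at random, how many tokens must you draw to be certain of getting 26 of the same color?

110

Treat the 7 colors as pigeonholes.
In the worst case we take at most 25 of each color, but all 7 brown, all 8 cyan, all 5 silver, and all 14 gold (fewer than 25), giving 7 + 8 + 5 + 25 + 14 + 25 + 25 = 109.
One more token then forces some color to 26, so 109 + 1 = 110.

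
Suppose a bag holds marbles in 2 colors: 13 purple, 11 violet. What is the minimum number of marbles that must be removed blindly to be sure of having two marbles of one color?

3

Treat the 2 colors as pigeonholes.
The worst case takes 1 marble of each color without reaching 2 of any: 2 × 1 = 2.
The next marble must bring some color to 2, so 2 + 1 = 3.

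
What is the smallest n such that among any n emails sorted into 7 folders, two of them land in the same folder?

8

There are 7 folders acting as pigeonholes.
With 7 emails we could place one in each, avoiding any repeat.
One more forces some class to hold 2, so 7 + 1 = 8.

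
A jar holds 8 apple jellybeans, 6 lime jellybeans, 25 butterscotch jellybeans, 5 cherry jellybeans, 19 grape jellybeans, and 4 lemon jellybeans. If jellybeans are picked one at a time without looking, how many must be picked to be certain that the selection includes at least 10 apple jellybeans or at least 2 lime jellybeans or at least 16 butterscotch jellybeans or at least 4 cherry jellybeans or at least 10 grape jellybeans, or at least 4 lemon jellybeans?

40

The worst case stops just short of every target: all 8 apple, 1 lime, 15 butterscotch, 3 cherry, 9 grape, 3 lemon — 8 + 1 + 15 + 3 + 9 + 3 = 39 jellybeans.
One more jellybean must push some flavor to its target, so 39 + 1 = 40.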